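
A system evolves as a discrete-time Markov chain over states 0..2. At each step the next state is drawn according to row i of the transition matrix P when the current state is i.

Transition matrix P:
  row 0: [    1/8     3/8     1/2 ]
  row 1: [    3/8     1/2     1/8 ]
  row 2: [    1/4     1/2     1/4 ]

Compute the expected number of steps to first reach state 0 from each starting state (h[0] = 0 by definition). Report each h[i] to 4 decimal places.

h = [0.0000, 2.8000, 3.2000]

First-step conditioning: h[0] = 0; for i ≠ 0, h[i] = 1 + Σ_k P[i][k]·h[k].
  h[1] = 1 + 1/2·h[1] + 1/8·h[2]
  h[2] = 1 + 1/2·h[1] + 1/4·h[2]
Solving the 2×2 linear system over states ≠ 0 gives exactly h = [0, 14/5, 16/5] (h[0] = 0 is the target).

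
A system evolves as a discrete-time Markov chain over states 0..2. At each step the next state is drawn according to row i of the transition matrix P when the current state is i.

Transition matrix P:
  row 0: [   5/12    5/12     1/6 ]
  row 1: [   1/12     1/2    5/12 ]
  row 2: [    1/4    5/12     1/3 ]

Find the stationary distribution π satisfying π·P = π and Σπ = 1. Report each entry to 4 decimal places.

Balance equations π_j = Σ_i π_i·P[i][j]:
  π_0 = 5/12·π_0 + 1/12·π_1 + 1/4·π_2
  π_1 = 5/12·π_0 + 1/2·π_1 + 5/12·π_2
  normalize: π_0 + π_1 + π_2 = 1
Solving the linear system gives exactly π = [23/110, 5/11, 37/110].

π = [0.2091, 0.4545, 0.3364]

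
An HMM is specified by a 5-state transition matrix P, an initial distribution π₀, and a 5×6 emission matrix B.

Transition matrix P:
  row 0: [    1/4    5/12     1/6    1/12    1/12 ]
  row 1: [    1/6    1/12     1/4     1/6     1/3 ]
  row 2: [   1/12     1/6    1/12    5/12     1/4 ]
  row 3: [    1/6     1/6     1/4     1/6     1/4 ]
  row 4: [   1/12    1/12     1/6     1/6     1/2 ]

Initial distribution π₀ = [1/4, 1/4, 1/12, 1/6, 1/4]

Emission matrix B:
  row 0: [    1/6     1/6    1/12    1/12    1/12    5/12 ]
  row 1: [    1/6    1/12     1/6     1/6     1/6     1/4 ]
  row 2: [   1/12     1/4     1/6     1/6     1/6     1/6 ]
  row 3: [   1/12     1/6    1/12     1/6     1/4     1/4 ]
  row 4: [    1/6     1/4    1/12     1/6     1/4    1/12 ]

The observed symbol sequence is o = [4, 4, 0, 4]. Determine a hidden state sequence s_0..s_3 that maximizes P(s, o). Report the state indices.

path = [4, 4, 4, 4]

t=0: δ = [2.083e-02, 4.167e-02, 1.389e-02, 4.167e-02, 6.250e-02]  (obs o_0=4)
t=1: δ = [5.787e-04, 1.447e-03, 1.736e-03, 2.604e-03, 7.812e-03]  ψ = [1, 0, 1, 4, 4]  (obs o_1=4)
t=2: δ = [1.085e-04, 1.085e-04, 1.085e-04, 1.085e-04, 6.510e-04]  ψ = [4, 4, 4, 4, 4]  (obs o_2=0)
t=3: δ = [4.521e-06, 9.042e-06, 1.808e-05, 2.713e-05, 8.138e-05]  ψ = [4, 4, 4, 4, 4]  (obs o_3=4)
backtrack: best end state = 4; path = [4, 4, 4, 4]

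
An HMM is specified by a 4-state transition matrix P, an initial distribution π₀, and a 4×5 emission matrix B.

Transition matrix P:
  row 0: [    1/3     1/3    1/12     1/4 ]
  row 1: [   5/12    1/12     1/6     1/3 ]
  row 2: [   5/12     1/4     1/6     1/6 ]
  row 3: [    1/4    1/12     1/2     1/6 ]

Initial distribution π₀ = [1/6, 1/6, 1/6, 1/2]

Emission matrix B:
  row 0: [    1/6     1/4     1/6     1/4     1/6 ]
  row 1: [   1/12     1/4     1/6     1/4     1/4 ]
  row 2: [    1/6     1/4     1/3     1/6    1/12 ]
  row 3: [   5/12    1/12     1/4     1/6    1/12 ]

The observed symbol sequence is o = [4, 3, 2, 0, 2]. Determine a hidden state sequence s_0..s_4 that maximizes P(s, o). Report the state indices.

path = [1, 0, 1, 3, 2]

t=0: δ = [2.778e-02, 4.167e-02, 1.389e-02, 4.167e-02]  (obs o_0=4)
t=1: δ = [4.340e-03, 2.315e-03, 3.472e-03, 2.315e-03]  ψ = [1, 0, 3, 1]  (obs o_1=3)
t=2: δ = [2.411e-04, 2.411e-04, 3.858e-04, 2.713e-04]  ψ = [0, 0, 3, 0]  (obs o_2=2)
t=3: δ = [2.679e-05, 8.038e-06, 2.261e-05, 3.349e-05]  ψ = [2, 2, 3, 1]  (obs o_3=0)
t=4: δ = [1.570e-06, 1.488e-06, 5.582e-06, 1.674e-06]  ψ = [2, 0, 3, 0]  (obs o_4=2)
backtrack: best end state = 2; path = [1, 0, 1, 3, 2]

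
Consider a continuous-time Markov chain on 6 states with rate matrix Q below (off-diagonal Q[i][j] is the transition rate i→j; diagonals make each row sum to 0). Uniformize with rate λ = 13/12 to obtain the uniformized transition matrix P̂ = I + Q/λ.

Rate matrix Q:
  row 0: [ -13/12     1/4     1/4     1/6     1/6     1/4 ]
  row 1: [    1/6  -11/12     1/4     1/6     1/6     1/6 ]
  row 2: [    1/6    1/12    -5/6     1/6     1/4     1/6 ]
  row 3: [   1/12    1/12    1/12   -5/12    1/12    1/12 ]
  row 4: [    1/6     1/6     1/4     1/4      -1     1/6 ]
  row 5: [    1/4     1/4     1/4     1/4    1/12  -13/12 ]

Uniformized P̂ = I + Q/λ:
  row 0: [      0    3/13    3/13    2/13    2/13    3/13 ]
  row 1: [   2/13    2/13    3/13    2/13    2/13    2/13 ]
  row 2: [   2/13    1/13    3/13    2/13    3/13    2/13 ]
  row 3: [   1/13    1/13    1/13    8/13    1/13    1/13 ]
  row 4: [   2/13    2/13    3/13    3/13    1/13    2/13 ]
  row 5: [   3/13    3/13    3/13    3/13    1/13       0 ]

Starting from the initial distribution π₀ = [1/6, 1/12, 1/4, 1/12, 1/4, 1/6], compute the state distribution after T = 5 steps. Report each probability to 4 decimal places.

π = [0.1205, 0.1343, 0.1827, 0.3171, 0.1250, 0.1205]

t=0: π = [0.1667, 0.0833, 0.2500, 0.0833, 0.2500, 0.1667]
t=1: π = [0.1346, 0.1538, 0.2179, 0.2244, 0.1346, 0.1346]
t=2: π = [0.1262, 0.1405, 0.1963, 0.2781, 0.1326, 0.1262]
t=3: π = [0.1227, 0.1368, 0.1880, 0.3021, 0.1276, 0.1227]
t=4: π = [0.1212, 0.1350, 0.1843, 0.3125, 0.1258, 0.1212]
t=5: π = [0.1205, 0.1343, 0.1827, 0.3171, 0.1250, 0.1205]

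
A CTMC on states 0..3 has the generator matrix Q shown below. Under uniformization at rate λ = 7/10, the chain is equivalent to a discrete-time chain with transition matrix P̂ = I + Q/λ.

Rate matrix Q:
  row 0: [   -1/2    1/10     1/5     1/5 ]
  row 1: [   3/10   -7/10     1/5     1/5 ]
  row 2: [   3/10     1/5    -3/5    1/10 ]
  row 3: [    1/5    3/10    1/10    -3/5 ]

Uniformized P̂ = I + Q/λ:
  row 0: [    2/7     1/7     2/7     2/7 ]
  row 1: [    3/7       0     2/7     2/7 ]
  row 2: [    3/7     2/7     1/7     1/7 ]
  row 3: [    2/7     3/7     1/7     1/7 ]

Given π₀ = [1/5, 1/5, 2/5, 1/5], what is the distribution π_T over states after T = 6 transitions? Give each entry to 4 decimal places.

t=0: π = [0.2000, 0.2000, 0.4000, 0.2000]
t=1: π = [0.3714, 0.2286, 0.2000, 0.2000]
t=2: π = [0.3469, 0.1959, 0.2286, 0.2286]
t=3: π = [0.3464, 0.2128, 0.2204, 0.2204]
t=4: π = [0.3476, 0.2069, 0.2227, 0.2227]
t=5: π = [0.3471, 0.2088, 0.2221, 0.2221]
t=6: π = [0.3473, 0.2082, 0.2223, 0.2223]

π = [0.3473, 0.2082, 0.2223, 0.2223]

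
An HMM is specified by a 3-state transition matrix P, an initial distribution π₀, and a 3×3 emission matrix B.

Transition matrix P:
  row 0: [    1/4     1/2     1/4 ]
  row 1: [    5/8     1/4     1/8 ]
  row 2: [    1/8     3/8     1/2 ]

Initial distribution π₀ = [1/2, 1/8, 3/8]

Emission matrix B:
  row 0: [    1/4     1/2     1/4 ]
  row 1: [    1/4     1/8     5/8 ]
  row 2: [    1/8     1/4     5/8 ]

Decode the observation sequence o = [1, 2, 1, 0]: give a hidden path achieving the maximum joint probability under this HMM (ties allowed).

t=0: δ = [2.500e-01, 1.562e-02, 9.375e-02]  (obs o_0=1)
t=1: δ = [1.562e-02, 7.812e-02, 3.906e-02]  ψ = [0, 0, 0]  (obs o_1=2)
t=2: δ = [2.441e-02, 2.441e-03, 4.883e-03]  ψ = [1, 1, 2]  (obs o_2=1)
t=3: δ = [1.526e-03, 3.052e-03, 7.629e-04]  ψ = [0, 0, 0]  (obs o_3=0)
backtrack: best end state = 1; path = [0, 1, 0, 1]

path = [0, 1, 0, 1]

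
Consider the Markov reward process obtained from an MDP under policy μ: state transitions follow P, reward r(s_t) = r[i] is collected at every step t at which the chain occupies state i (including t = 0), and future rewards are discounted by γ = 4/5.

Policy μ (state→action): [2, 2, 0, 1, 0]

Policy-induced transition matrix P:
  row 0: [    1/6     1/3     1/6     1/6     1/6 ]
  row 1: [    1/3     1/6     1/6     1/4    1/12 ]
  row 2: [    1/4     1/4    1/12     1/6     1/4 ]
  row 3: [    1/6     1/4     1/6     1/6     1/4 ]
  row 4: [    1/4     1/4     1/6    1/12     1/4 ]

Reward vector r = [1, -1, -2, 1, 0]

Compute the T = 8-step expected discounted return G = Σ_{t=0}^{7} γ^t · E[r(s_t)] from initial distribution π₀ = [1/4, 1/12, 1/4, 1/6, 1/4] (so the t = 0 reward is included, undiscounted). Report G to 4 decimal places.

t=0: π = [0.2500, 0.0833, 0.2500, 0.1667, 0.2500], E[r] = -0.1667, γ^t·E[r] = -0.166667, running G = -0.166667
t=1: π = [0.2222, 0.2639, 0.1458, 0.1528, 0.2153], E[r] = -0.1806, γ^t·E[r] = -0.144444, running G = -0.311111
t=2: π = [0.2407, 0.2465, 0.1545, 0.1707, 0.1875], E[r] = -0.1441, γ^t·E[r] = -0.092222, running G = -0.403333
t=3: π = [0.2363, 0.2495, 0.1538, 0.1716, 0.1889], E[r] = -0.1493, γ^t·E[r] = -0.076420, running G = -0.479753
t=4: π = [0.2368, 0.2489, 0.1539, 0.1717, 0.1887], E[r] = -0.1481, γ^t·E[r] = -0.060649, running G = -0.540402
t=5: π = [0.2367, 0.2490, 0.1538, 0.1717, 0.1888], E[r] = -0.1483, γ^t·E[r] = -0.048597, running G = -0.588999
t=6: π = [0.2367, 0.2490, 0.1538, 0.1717, 0.1888], E[r] = -0.1483, γ^t·E[r] = -0.038867, running G = -0.627866
t=7: π = [0.2367, 0.2490, 0.1538, 0.1717, 0.1888], E[r] = -0.1483, γ^t·E[r] = -0.031095, running G = -0.658961

G = -0.6590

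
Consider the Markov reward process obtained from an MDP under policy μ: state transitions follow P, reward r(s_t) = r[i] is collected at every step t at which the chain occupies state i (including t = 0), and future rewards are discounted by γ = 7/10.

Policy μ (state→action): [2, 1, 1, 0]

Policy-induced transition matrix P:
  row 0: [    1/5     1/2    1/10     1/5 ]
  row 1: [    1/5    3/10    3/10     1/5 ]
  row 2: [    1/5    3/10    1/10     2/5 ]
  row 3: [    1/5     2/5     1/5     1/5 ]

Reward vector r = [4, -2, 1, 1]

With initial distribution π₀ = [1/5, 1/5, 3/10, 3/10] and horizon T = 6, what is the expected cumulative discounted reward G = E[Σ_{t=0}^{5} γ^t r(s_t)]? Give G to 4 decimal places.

G = 1.9712

t=0: π = [0.2000, 0.2000, 0.3000, 0.3000], E[r] = 1.0000, γ^t·E[r] = 1.000000, running G = 1.000000
t=1: π = [0.2000, 0.3700, 0.1700, 0.2600], E[r] = 0.4900, γ^t·E[r] = 0.343000, running G = 1.343000
t=2: π = [0.2000, 0.3660, 0.2000, 0.2340], E[r] = 0.5020, γ^t·E[r] = 0.245980, running G = 1.588980
t=3: π = [0.2000, 0.3634, 0.1966, 0.2400], E[r] = 0.5098, γ^t·E[r] = 0.174861, running G = 1.763841
t=4: π = [0.2000, 0.3640, 0.1967, 0.2393], E[r] = 0.5080, γ^t·E[r] = 0.121971, running G = 1.885812
t=5: π = [0.2000, 0.3639, 0.1967, 0.2393], E[r] = 0.5082, γ^t·E[r] = 0.085414, running G = 1.971226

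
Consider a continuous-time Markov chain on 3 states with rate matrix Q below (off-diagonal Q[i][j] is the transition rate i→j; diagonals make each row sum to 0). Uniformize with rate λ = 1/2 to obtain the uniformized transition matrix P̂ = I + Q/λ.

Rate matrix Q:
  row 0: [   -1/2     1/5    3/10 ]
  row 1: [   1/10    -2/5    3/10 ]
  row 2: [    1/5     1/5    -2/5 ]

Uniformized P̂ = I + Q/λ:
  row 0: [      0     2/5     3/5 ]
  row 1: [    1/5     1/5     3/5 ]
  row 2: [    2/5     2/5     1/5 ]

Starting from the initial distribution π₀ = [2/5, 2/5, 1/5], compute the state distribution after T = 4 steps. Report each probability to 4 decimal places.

t=0: π = [0.4000, 0.4000, 0.2000]
t=1: π = [0.1600, 0.3200, 0.5200]
t=2: π = [0.2720, 0.3360, 0.3920]
t=3: π = [0.2240, 0.3328, 0.4432]
t=4: π = [0.2438, 0.3334, 0.4227]

π = [0.2438, 0.3334, 0.4227]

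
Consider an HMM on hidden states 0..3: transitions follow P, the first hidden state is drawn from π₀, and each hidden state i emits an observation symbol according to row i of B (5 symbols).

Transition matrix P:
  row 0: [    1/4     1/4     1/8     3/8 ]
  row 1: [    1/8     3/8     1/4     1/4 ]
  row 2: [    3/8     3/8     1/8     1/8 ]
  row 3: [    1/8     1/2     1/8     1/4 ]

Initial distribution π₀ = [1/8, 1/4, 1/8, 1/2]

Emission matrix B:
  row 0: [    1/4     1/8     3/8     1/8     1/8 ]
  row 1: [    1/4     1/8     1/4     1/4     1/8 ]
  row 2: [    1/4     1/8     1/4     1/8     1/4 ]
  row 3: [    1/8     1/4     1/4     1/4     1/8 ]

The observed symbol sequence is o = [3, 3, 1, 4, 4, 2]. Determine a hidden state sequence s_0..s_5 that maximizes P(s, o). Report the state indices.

t=0: δ = [1.562e-02, 6.250e-02, 1.562e-02, 1.250e-01]  (obs o_0=3)
t=1: δ = [1.953e-03, 1.562e-02, 1.953e-03, 7.812e-03]  ψ = [3, 3, 1, 3]  (obs o_1=3)
t=2: δ = [2.441e-04, 7.324e-04, 4.883e-04, 9.766e-04]  ψ = [1, 1, 1, 1]  (obs o_2=1)
t=3: δ = [2.289e-05, 6.104e-05, 4.578e-05, 3.052e-05]  ψ = [2, 3, 1, 3]  (obs o_3=4)
t=4: δ = [2.146e-06, 2.861e-06, 3.815e-06, 1.907e-06]  ψ = [2, 1, 1, 1]  (obs o_4=4)
t=5: δ = [5.364e-07, 3.576e-07, 1.788e-07, 2.012e-07]  ψ = [2, 2, 1, 0]  (obs o_5=2)
backtrack: best end state = 0; path = [3, 1, 3, 1, 2, 0]

path = [3, 1, 3, 1, 2, 0]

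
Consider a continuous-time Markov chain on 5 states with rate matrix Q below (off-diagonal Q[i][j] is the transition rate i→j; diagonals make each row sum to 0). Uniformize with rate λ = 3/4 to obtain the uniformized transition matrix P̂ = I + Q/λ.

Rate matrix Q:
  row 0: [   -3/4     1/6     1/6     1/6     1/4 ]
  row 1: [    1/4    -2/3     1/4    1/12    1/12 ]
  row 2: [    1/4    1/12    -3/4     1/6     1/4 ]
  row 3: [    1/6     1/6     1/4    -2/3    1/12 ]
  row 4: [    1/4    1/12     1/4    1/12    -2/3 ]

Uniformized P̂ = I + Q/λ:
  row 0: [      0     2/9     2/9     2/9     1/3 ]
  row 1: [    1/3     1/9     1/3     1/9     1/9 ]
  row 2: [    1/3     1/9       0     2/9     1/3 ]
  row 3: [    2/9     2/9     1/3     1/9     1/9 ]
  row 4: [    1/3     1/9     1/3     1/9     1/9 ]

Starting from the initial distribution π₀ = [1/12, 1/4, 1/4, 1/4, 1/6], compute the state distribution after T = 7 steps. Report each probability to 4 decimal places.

t=0: π = [0.0833, 0.2500, 0.2500, 0.2500, 0.1667]
t=1: π = [0.2778, 0.1481, 0.2407, 0.1481, 0.1852]
t=2: π = [0.2243, 0.1584, 0.2222, 0.1687, 0.2263]
t=3: π = [0.2398, 0.1548, 0.2343, 0.1607, 0.2103]
t=4: π = [0.2355, 0.1556, 0.2286, 0.1638, 0.2165]
t=5: π = [0.2366, 0.1555, 0.2310, 0.1627, 0.2142]
t=6: π = [0.2364, 0.1555, 0.2301, 0.1631, 0.2150]
t=7: π = [0.2364, 0.1555, 0.2304, 0.1629, 0.2148]

π = [0.2364, 0.1555, 0.2304, 0.1629, 0.2148]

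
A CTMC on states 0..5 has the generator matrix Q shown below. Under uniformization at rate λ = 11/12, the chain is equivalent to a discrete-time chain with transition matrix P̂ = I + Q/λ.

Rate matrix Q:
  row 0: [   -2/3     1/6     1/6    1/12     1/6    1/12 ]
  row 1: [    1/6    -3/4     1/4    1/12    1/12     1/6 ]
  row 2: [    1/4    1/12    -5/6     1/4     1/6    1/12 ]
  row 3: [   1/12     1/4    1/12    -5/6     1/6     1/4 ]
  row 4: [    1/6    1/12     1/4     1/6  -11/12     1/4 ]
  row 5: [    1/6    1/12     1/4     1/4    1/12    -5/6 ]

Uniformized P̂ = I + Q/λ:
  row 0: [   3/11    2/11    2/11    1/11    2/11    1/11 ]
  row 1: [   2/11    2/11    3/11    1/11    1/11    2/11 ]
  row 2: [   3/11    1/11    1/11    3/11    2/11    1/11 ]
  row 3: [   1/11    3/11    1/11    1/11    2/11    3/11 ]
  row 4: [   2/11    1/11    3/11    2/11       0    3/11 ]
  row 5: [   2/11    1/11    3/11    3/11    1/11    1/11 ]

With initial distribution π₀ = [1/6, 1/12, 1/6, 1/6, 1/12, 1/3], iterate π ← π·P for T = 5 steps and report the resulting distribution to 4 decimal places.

π = [0.2023, 0.1535, 0.1896, 0.1660, 0.1298, 0.1587]

t=0: π = [0.1667, 0.0833, 0.1667, 0.1667, 0.0833, 0.3333]
t=1: π = [0.1970, 0.1439, 0.1970, 0.1894, 0.1288, 0.1439]
t=2: π = [0.2004, 0.1563, 0.1846, 0.1646, 0.1322, 0.1618]
t=3: π = [0.2019, 0.1533, 0.1910, 0.1659, 0.1289, 0.1591]
t=4: π = [0.2025, 0.1534, 0.1895, 0.1663, 0.1300, 0.1584]
t=5: π = [0.2023, 0.1535, 0.1896, 0.1660, 0.1298, 0.1587]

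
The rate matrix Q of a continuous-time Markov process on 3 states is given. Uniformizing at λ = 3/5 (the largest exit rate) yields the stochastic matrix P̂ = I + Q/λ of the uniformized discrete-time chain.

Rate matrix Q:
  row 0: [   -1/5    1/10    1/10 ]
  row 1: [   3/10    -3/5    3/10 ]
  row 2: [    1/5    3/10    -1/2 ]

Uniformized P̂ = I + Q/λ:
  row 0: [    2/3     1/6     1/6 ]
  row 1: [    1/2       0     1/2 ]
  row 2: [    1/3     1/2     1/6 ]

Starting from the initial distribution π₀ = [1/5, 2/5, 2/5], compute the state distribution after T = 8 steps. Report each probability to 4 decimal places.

π = [0.5526, 0.2106, 0.2368]

t=0: π = [0.2000, 0.4000, 0.4000]
t=1: π = [0.4667, 0.2333, 0.3000]
t=2: π = [0.5278, 0.2278, 0.2444]
t=3: π = [0.5472, 0.2102, 0.2426]
t=4: π = [0.5508, 0.2125, 0.2367]
t=5: π = [0.5523, 0.2102, 0.2375]
t=6: π = [0.5525, 0.2108, 0.2367]
t=7: π = [0.5526, 0.2104, 0.2369]
t=8: π = [0.5526, 0.2106, 0.2368]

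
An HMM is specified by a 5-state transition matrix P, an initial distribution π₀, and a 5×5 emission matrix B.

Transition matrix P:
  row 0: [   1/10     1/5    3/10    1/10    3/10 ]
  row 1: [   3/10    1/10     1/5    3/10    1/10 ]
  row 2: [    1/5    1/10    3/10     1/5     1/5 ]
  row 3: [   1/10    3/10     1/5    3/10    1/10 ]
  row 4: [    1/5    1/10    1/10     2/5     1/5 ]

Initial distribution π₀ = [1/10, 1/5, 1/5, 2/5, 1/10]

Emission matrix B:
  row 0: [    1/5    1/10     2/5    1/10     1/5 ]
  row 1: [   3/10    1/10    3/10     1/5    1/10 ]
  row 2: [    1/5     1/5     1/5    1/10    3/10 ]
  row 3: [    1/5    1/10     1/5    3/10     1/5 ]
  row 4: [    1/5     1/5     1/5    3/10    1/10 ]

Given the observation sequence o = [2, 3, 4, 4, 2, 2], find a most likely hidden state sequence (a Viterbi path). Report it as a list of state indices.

t=0: δ = [4.000e-02, 6.000e-02, 4.000e-02, 8.000e-02, 2.000e-02]  (obs o_0=2)
t=1: δ = [1.800e-03, 4.800e-03, 1.600e-03, 7.200e-03, 3.600e-03]  ψ = [1, 3, 3, 3, 0]  (obs o_1=3)
t=2: δ = [2.880e-04, 2.160e-04, 4.320e-04, 4.320e-04, 7.200e-05]  ψ = [1, 3, 3, 3, 3]  (obs o_2=4)
t=3: δ = [1.728e-05, 1.296e-05, 3.888e-05, 2.592e-05, 8.640e-06]  ψ = [2, 3, 2, 3, 0]  (obs o_3=4)
t=4: δ = [3.110e-06, 2.333e-06, 2.333e-06, 1.555e-06, 1.555e-06]  ψ = [2, 3, 2, 2, 2]  (obs o_4=2)
t=5: δ = [2.799e-07, 1.866e-07, 1.866e-07, 1.400e-07, 1.866e-07]  ψ = [1, 0, 0, 1, 0]  (obs o_5=2)
backtrack: best end state = 0; path = [3, 3, 3, 3, 1, 0]

path = [3, 3, 3, 3, 1, 0]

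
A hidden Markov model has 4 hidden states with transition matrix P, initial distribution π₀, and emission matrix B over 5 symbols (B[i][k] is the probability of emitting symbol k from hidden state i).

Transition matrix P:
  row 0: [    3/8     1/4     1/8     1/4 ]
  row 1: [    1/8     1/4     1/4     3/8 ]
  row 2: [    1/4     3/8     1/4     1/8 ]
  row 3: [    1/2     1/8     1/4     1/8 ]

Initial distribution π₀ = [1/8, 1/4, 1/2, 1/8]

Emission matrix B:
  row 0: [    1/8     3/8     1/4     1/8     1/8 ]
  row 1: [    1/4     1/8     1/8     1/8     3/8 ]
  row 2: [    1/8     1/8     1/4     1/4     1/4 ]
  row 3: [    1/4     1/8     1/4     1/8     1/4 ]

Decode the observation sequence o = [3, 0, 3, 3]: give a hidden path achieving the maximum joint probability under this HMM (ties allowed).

path = [2, 1, 2, 2]

t=0: δ = [1.562e-02, 3.125e-02, 1.250e-01, 1.562e-02]  (obs o_0=3)
t=1: δ = [3.906e-03, 1.172e-02, 3.906e-03, 3.906e-03]  ψ = [2, 2, 2, 2]  (obs o_1=0)
t=2: δ = [2.441e-04, 3.662e-04, 7.324e-04, 5.493e-04]  ψ = [3, 1, 1, 1]  (obs o_2=3)
t=3: δ = [3.433e-05, 3.433e-05, 4.578e-05, 1.717e-05]  ψ = [3, 2, 2, 1]  (obs o_3=3)
backtrack: best end state = 2; path = [2, 1, 2, 2]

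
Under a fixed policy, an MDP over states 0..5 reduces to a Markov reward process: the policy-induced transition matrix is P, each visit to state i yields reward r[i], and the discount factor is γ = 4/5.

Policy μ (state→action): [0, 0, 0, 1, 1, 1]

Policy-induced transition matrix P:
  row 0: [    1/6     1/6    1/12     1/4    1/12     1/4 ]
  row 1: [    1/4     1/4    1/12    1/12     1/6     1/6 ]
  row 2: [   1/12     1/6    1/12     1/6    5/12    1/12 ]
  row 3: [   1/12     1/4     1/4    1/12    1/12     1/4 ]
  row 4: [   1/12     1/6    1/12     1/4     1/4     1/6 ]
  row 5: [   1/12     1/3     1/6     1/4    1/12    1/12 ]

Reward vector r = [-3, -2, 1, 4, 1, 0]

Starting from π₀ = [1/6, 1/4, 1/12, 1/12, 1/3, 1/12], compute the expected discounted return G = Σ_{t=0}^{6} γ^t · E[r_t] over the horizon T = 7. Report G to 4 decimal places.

G = 0.2186

t=0: π = [0.1667, 0.2500, 0.0833, 0.0833, 0.3333, 0.0833], E[r] = -0.2500, γ^t·E[r] = -0.250000, running G = -0.250000
t=1: π = [0.1389, 0.2083, 0.1042, 0.1875, 0.1875, 0.1736], E[r] = 0.2083, γ^t·E[r] = 0.166667, running G = -0.083333
t=2: π = [0.1296, 0.2286, 0.1291, 0.1753, 0.1667, 0.1707], E[r] = 0.1510, γ^t·E[r] = 0.096667, running G = 0.013333
t=3: π = [0.1322, 0.2288, 0.1268, 0.1719, 0.1732, 0.1671], E[r] = 0.1334, γ^t·E[r] = 0.068296, running G = 0.081630
t=4: π = [0.1325, 0.2279, 0.1259, 0.1727, 0.1735, 0.1675], E[r] = 0.1368, γ^t·E[r] = 0.056021, running G = 0.137651
t=5: π = [0.1324, 0.2280, 0.1261, 0.1727, 0.1732, 0.1676], E[r] = 0.1373, γ^t·E[r] = 0.044979, running G = 0.182630
t=6: π = [0.1324, 0.2280, 0.1261, 0.1727, 0.1732, 0.1676], E[r] = 0.1371, γ^t·E[r] = 0.035934, running G = 0.218565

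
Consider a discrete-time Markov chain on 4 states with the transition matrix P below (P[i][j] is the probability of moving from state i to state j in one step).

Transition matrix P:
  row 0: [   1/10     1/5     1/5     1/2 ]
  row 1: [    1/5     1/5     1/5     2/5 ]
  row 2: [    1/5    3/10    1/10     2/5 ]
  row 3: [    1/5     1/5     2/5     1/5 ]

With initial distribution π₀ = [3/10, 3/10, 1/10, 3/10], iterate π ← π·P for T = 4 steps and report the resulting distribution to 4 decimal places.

π = [0.1818, 0.2244, 0.2456, 0.3482]

t=0: π = [0.3000, 0.3000, 0.1000, 0.3000]
t=1: π = [0.1700, 0.2100, 0.2500, 0.3700]
t=2: π = [0.1830, 0.2250, 0.2490, 0.3430]
t=3: π = [0.1817, 0.2249, 0.2437, 0.3497]
t=4: π = [0.1818, 0.2244, 0.2456, 0.3482]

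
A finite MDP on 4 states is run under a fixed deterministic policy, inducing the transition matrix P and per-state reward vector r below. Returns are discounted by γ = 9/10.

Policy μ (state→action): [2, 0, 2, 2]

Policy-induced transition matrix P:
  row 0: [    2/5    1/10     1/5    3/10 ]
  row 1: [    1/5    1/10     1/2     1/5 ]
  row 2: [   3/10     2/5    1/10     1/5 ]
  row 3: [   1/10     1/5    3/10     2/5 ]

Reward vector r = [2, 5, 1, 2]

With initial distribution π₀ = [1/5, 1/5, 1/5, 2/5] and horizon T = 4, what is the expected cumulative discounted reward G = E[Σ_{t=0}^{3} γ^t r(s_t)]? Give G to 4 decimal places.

G = 8.1320

t=0: π = [0.2000, 0.2000, 0.2000, 0.4000], E[r] = 2.4000, γ^t·E[r] = 2.400000, running G = 2.400000
t=1: π = [0.2200, 0.2000, 0.2800, 0.3000], E[r] = 2.3200, γ^t·E[r] = 2.088000, running G = 4.488000
t=2: π = [0.2420, 0.2140, 0.2620, 0.2820], E[r] = 2.3800, γ^t·E[r] = 1.927800, running G = 6.415800
t=3: π = [0.2464, 0.2068, 0.2662, 0.2806], E[r] = 2.3542, γ^t·E[r] = 1.716212, running G = 8.132012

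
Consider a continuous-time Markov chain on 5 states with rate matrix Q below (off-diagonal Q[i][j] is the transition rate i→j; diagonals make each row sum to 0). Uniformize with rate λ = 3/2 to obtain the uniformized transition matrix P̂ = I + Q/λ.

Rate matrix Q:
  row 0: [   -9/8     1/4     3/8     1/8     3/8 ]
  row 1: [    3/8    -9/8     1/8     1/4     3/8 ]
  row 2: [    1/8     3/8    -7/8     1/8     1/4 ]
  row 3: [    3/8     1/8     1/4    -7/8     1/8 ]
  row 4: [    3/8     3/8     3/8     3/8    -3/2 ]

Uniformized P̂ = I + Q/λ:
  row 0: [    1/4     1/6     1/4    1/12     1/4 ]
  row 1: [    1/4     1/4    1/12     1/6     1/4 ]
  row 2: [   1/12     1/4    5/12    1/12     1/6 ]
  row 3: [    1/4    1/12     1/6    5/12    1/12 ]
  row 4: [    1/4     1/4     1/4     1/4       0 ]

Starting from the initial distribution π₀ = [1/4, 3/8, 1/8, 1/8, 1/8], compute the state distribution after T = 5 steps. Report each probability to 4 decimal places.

t=0: π = [0.2500, 0.3750, 0.1250, 0.1250, 0.1250]
t=1: π = [0.2292, 0.2083, 0.1979, 0.1771, 0.1875]
t=2: π = [0.2170, 0.2014, 0.2335, 0.1910, 0.1571]
t=3: π = [0.2111, 0.2001, 0.2394, 0.1900, 0.1594]
t=4: π = [0.2101, 0.2007, 0.2407, 0.1899, 0.1585]
t=5: π = [0.2099, 0.2008, 0.2408, 0.1898, 0.1587]

π = [0.2099, 0.2008, 0.2408, 0.1898, 0.1587]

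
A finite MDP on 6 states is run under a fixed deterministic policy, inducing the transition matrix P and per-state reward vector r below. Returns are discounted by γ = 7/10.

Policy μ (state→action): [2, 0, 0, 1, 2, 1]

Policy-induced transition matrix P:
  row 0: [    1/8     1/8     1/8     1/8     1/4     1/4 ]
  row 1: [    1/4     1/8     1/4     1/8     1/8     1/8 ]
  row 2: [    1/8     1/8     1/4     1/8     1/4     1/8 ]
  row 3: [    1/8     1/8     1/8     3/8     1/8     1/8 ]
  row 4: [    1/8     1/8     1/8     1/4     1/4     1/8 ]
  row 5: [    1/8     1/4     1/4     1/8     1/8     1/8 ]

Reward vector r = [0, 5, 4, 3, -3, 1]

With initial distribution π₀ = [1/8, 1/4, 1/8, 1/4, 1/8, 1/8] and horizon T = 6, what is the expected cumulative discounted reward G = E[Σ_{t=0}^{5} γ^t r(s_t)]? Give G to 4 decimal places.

G = 5.4385

t=0: π = [0.1250, 0.2500, 0.1250, 0.2500, 0.1250, 0.1250], E[r] = 2.2500, γ^t·E[r] = 2.250000, running G = 2.250000
t=1: π = [0.1563, 0.1406, 0.1875, 0.2031, 0.1719, 0.1406], E[r] = 1.6875, γ^t·E[r] = 1.181250, running G = 3.431250
t=2: π = [0.1426, 0.1426, 0.1836, 0.1973, 0.1895, 0.1445], E[r] = 1.6152, γ^t·E[r] = 0.791465, running G = 4.222715
t=3: π = [0.1428, 0.1431, 0.1838, 0.1980, 0.1895, 0.1428], E[r] = 1.6191, γ^t·E[r] = 0.555365, running G = 4.778080
t=4: π = [0.1429, 0.1429, 0.1837, 0.1982, 0.1895, 0.1429], E[r] = 1.6180, γ^t·E[r] = 0.388477, running G = 5.166557
t=5: π = [0.1429, 0.1429, 0.1837, 0.1982, 0.1895, 0.1429], E[r] = 1.6180, γ^t·E[r] = 0.271940, running G = 5.438497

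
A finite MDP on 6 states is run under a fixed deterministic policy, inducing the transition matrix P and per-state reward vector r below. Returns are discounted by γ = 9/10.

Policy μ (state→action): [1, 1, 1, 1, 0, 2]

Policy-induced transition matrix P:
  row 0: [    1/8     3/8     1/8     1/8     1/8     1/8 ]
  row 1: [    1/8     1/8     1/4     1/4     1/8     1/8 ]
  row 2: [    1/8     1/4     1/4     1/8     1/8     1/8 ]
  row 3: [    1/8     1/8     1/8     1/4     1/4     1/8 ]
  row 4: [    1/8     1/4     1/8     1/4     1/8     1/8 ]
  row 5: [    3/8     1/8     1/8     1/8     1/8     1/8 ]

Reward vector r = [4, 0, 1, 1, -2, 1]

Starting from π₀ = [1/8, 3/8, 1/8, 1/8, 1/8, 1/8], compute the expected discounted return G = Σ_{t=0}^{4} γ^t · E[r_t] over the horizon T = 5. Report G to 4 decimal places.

G = 3.1887

t=0: π = [0.1250, 0.3750, 0.1250, 0.1250, 0.1250, 0.1250], E[r] = 0.6250, γ^t·E[r] = 0.625000, running G = 0.625000
t=1: π = [0.1563, 0.1875, 0.1875, 0.2031, 0.1406, 0.1250], E[r] = 0.8594, γ^t·E[r] = 0.773438, running G = 1.398438
t=2: π = [0.1563, 0.2051, 0.1719, 0.1914, 0.1504, 0.1250], E[r] = 0.8125, γ^t·E[r] = 0.658125, running G = 2.056563
t=3: π = [0.1563, 0.2043, 0.1721, 0.1934, 0.1489, 0.1250], E[r] = 0.8176, γ^t·E[r] = 0.596050, running G = 2.652613
t=4: π = [0.1563, 0.2042, 0.1721, 0.1933, 0.1492, 0.1250], E[r] = 0.8170, γ^t·E[r] = 0.536065, running G = 3.188677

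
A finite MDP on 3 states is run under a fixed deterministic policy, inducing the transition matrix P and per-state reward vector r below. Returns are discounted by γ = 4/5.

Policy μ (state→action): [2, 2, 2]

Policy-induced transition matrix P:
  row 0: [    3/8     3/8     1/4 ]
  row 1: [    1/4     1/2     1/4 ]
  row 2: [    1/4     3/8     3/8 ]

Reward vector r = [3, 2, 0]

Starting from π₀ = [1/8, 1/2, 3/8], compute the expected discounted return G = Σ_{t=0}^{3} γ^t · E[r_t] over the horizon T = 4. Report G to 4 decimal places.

t=0: π = [0.1250, 0.5000, 0.3750], E[r] = 1.3750, γ^t·E[r] = 1.375000, running G = 1.375000
t=1: π = [0.2656, 0.4375, 0.2969], E[r] = 1.6719, γ^t·E[r] = 1.337500, running G = 2.712500
t=2: π = [0.2832, 0.4297, 0.2871], E[r] = 1.7090, γ^t·E[r] = 1.093750, running G = 3.806250
t=3: π = [0.2854, 0.4287, 0.2859], E[r] = 1.7136, γ^t·E[r] = 0.877375, running G = 4.683625

G = 4.6836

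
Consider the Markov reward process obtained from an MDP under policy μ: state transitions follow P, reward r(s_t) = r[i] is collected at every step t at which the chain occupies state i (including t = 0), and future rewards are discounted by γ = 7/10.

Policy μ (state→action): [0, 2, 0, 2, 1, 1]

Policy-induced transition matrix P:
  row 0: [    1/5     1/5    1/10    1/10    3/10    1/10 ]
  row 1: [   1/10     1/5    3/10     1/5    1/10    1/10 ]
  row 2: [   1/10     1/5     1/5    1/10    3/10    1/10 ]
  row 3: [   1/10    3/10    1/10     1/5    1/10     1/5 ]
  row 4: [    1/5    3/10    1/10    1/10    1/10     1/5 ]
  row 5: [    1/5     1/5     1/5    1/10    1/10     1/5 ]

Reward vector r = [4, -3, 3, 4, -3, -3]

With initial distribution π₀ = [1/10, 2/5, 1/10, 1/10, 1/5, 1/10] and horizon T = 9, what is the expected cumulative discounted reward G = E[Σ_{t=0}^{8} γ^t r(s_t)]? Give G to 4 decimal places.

t=0: π = [0.1000, 0.4000, 0.1000, 0.1000, 0.2000, 0.1000], E[r] = -1.0000, γ^t·E[r] = -1.000000, running G = -1.000000
t=1: π = [0.1400, 0.2300, 0.2000, 0.1500, 0.1400, 0.1400], E[r] = 0.2300, γ^t·E[r] = 0.161000, running G = -0.839000
t=2: π = [0.1420, 0.2290, 0.1800, 0.1380, 0.1680, 0.1430], E[r] = 0.0400, γ^t·E[r] = 0.019600, running G = -0.819400
t=3: π = [0.1453, 0.2306, 0.1781, 0.1367, 0.1644, 0.1449], E[r] = 0.0426, γ^t·E[r] = 0.014612, running G = -0.804788
t=4: π = [0.1455, 0.2301, 0.1784, 0.1367, 0.1647, 0.1446], E[r] = 0.0459, γ^t·E[r] = 0.011009, running G = -0.793780
t=5: π = [0.1455, 0.2301, 0.1783, 0.1367, 0.1648, 0.1446], E[r] = 0.0451, γ^t·E[r] = 0.007572, running G = -0.786208
t=6: π = [0.1455, 0.2301, 0.1783, 0.1367, 0.1648, 0.1446], E[r] = 0.0451, γ^t·E[r] = 0.005306, running G = -0.780902
t=7: π = [0.1455, 0.2301, 0.1783, 0.1367, 0.1648, 0.1446], E[r] = 0.0451, γ^t·E[r] = 0.003715, running G = -0.777188
t=8: π = [0.1455, 0.2301, 0.1783, 0.1367, 0.1648, 0.1446], E[r] = 0.0451, γ^t·E[r] = 0.002600, running G = -0.774588

G = -0.7746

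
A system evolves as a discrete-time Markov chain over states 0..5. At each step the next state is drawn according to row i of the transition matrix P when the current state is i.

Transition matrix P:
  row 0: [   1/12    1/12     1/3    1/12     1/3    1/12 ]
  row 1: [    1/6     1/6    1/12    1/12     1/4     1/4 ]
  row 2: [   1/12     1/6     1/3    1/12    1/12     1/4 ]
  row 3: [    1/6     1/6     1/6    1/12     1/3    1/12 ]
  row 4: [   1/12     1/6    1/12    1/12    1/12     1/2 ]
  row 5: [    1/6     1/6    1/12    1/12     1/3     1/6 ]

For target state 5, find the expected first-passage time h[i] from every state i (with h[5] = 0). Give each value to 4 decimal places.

h = [4.2909, 3.7495, 3.8765, 4.3149, 2.9074, 0.0000]

First-step conditioning: h[5] = 0; for i ≠ 5, h[i] = 1 + Σ_k P[i][k]·h[k].
  h[0] = 1 + 1/12·h[0] + 1/12·h[1] + 1/3·h[2] + 1/12·h[3] + 1/3·h[4]
  h[1] = 1 + 1/6·h[0] + 1/6·h[1] + 1/12·h[2] + 1/12·h[3] + 1/4·h[4]
  h[2] = 1 + 1/12·h[0] + 1/6·h[1] + 1/3·h[2] + 1/12·h[3] + 1/12·h[4]
  h[3] = 1 + 1/6·h[0] + 1/6·h[1] + 1/6·h[2] + 1/12·h[3] + 1/3·h[4]
  h[4] = 1 + 1/12·h[0] + 1/6·h[1] + 1/12·h[2] + 1/12·h[3] + 1/12·h[4]
Solving the 5×5 linear system over states ≠ 5 gives exactly h = [92448/21545, 80784/21545, 16704/4309, 92964/21545, 12528/4309, 0] (h[5] = 0 is the target).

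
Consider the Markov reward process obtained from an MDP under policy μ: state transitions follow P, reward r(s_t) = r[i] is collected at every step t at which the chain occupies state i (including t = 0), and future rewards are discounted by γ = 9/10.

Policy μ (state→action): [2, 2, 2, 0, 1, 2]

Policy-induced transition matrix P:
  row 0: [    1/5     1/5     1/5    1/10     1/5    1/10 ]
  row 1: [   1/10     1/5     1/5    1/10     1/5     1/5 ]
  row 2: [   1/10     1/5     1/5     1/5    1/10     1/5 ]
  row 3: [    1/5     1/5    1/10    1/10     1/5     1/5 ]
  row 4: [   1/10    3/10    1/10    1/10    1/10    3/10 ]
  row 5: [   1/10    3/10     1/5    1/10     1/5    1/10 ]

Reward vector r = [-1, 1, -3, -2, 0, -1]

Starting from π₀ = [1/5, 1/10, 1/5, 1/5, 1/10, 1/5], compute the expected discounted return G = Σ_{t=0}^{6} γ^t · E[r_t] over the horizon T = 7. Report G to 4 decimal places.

t=0: π = [0.2000, 0.1000, 0.2000, 0.2000, 0.1000, 0.2000], E[r] = -1.3000, γ^t·E[r] = -1.300000, running G = -1.300000
t=1: π = [0.1400, 0.2300, 0.1700, 0.1200, 0.1700, 0.1700], E[r] = -0.8300, γ^t·E[r] = -0.747000, running G = -2.047000
t=2: π = [0.1260, 0.2340, 0.1710, 0.1170, 0.1660, 0.1860], E[r] = -0.8250, γ^t·E[r] = -0.668250, running G = -2.715250
t=3: π = [0.1243, 0.2352, 0.1717, 0.1171, 0.1663, 0.1854], E[r] = -0.8238, γ^t·E[r] = -0.600550, running G = -3.315800
t=4: π = [0.1241, 0.2352, 0.1717, 0.1172, 0.1662, 0.1857], E[r] = -0.8240, γ^t·E[r] = -0.540594, running G = -3.856394
t=5: π = [0.1241, 0.2352, 0.1717, 0.1172, 0.1662, 0.1856], E[r] = -0.8239, γ^t·E[r] = -0.486508, running G = -4.342902
t=6: π = [0.1241, 0.2352, 0.1717, 0.1172, 0.1662, 0.1856], E[r] = -0.8239, γ^t·E[r] = -0.437858, running G = -4.780760

G = -4.7808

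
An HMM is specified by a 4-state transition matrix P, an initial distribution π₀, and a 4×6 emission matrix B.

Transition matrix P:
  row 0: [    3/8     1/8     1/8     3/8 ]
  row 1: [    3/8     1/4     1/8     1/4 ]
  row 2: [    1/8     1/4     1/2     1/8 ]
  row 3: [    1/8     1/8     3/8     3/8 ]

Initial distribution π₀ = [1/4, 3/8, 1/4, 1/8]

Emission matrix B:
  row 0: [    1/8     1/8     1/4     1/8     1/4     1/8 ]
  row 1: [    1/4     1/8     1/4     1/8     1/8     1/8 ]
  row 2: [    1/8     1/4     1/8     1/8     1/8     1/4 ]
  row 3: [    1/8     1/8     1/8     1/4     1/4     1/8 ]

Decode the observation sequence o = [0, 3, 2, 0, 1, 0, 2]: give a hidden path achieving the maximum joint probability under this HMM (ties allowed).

t=0: δ = [3.125e-02, 9.375e-02, 3.125e-02, 1.562e-02]  (obs o_0=0)
t=1: δ = [4.395e-03, 2.930e-03, 1.953e-03, 5.859e-03]  ψ = [1, 1, 2, 1]  (obs o_1=3)
t=2: δ = [4.120e-04, 1.831e-04, 2.747e-04, 2.747e-04]  ψ = [0, 1, 3, 3]  (obs o_2=2)
t=3: δ = [1.931e-05, 1.717e-05, 1.717e-05, 1.931e-05]  ψ = [0, 2, 2, 0]  (obs o_3=0)
t=4: δ = [9.052e-07, 5.364e-07, 2.146e-06, 9.052e-07]  ψ = [0, 1, 2, 0]  (obs o_4=1)
t=5: δ = [4.243e-08, 1.341e-07, 1.341e-07, 4.243e-08]  ψ = [0, 2, 2, 0]  (obs o_5=0)
t=6: δ = [1.257e-08, 8.382e-09, 8.382e-09, 4.191e-09]  ψ = [1, 1, 2, 1]  (obs o_6=2)
backtrack: best end state = 0; path = [1, 3, 2, 2, 2, 1, 0]

path = [1, 3, 2, 2, 2, 1, 0]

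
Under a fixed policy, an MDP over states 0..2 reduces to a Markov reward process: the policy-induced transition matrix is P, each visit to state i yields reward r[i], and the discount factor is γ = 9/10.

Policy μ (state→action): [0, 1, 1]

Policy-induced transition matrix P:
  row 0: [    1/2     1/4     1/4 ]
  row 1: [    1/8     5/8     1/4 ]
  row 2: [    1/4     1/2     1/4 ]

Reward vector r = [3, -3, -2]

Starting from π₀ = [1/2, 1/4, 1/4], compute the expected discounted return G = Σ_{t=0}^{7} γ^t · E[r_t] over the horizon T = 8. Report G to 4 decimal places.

t=0: π = [0.5000, 0.2500, 0.2500], E[r] = 0.2500, γ^t·E[r] = 0.250000, running G = 0.250000
t=1: π = [0.3438, 0.4063, 0.2500], E[r] = -0.6875, γ^t·E[r] = -0.618750, running G = -0.368750
t=2: π = [0.2852, 0.4648, 0.2500], E[r] = -1.0391, γ^t·E[r] = -0.841641, running G = -1.210391
t=3: π = [0.2632, 0.4868, 0.2500], E[r] = -1.1709, γ^t·E[r] = -0.853585, running G = -2.063976
t=4: π = [0.2549, 0.4951, 0.2500], E[r] = -1.2203, γ^t·E[r] = -0.800663, running G = -2.864639
t=5: π = [0.2519, 0.4981, 0.2500], E[r] = -1.2389, γ^t·E[r] = -0.731544, running G = -3.596183
t=6: π = [0.2507, 0.4993, 0.2500], E[r] = -1.2458, γ^t·E[r] = -0.662084, running G = -4.258267
t=7: π = [0.2503, 0.4997, 0.2500], E[r] = -1.2484, γ^t·E[r] = -0.597123, running G = -4.855390

G = -4.8554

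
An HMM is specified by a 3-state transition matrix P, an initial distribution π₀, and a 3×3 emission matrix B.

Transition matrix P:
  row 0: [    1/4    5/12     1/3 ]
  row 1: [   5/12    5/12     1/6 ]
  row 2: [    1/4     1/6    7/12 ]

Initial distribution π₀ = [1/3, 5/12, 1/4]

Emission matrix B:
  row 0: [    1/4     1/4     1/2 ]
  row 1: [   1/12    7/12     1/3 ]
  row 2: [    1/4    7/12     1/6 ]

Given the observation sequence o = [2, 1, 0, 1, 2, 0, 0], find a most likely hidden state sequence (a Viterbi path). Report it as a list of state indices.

t=0: δ = [1.667e-01, 1.389e-01, 4.167e-02]  (obs o_0=2)
t=1: δ = [1.447e-02, 4.051e-02, 3.241e-02]  ψ = [1, 0, 0]  (obs o_1=1)
t=2: δ = [4.220e-03, 1.407e-03, 4.726e-03]  ψ = [1, 1, 2]  (obs o_2=0)
t=3: δ = [2.954e-04, 1.026e-03, 1.608e-03]  ψ = [2, 0, 2]  (obs o_3=1)
t=4: δ = [2.137e-04, 1.424e-04, 1.564e-04]  ψ = [1, 1, 2]  (obs o_4=2)
t=5: δ = [1.484e-05, 7.419e-06, 2.280e-05]  ψ = [1, 0, 2]  (obs o_5=0)
t=6: δ = [1.425e-06, 5.152e-07, 3.325e-06]  ψ = [2, 0, 2]  (obs o_6=0)
backtrack: best end state = 2; path = [0, 2, 2, 2, 2, 2, 2]

path = [0, 2, 2, 2, 2, 2, 2]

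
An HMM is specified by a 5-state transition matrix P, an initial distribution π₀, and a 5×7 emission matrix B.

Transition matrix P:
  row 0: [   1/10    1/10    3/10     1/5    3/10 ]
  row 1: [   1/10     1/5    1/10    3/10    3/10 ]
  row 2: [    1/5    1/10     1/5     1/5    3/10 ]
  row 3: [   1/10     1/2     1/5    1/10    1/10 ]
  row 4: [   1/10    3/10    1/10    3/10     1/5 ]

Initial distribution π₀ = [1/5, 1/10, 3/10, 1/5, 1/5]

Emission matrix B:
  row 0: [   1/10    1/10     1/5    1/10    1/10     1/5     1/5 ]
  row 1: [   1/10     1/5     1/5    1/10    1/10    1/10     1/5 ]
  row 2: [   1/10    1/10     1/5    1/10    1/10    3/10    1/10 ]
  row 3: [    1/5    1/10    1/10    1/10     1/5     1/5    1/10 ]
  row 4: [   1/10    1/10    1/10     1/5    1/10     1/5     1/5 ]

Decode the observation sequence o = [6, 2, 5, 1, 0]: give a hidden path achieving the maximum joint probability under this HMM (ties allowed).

path = [4, 1, 3, 1, 3]

t=0: δ = [4.000e-02, 2.000e-02, 3.000e-02, 2.000e-02, 4.000e-02]  (obs o_0=6)
t=1: δ = [1.200e-03, 2.400e-03, 2.400e-03, 1.200e-03, 1.200e-03]  ψ = [2, 4, 0, 4, 0]  (obs o_1=2)
t=2: δ = [9.600e-05, 6.000e-05, 1.440e-04, 1.440e-04, 1.440e-04]  ψ = [2, 3, 2, 1, 1]  (obs o_2=5)
t=3: δ = [2.880e-06, 1.440e-05, 2.880e-06, 4.320e-06, 4.320e-06]  ψ = [2, 3, 0, 4, 2]  (obs o_3=1)
t=4: δ = [1.440e-07, 2.880e-07, 1.440e-07, 8.640e-07, 4.320e-07]  ψ = [1, 1, 1, 1, 1]  (obs o_4=0)
backtrack: best end state = 3; path = [4, 1, 3, 1, 3]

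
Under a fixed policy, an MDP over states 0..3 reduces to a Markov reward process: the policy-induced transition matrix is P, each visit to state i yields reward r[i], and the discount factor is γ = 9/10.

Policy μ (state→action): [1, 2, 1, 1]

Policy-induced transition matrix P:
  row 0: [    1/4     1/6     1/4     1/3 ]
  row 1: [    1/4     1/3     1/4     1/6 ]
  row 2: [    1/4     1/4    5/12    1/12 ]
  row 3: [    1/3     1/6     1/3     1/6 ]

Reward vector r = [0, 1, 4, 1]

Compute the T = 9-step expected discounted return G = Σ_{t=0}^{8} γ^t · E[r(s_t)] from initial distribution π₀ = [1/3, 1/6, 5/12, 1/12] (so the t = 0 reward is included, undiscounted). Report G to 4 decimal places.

G = 10.6120

t=0: π = [0.3333, 0.1667, 0.4167, 0.0833], E[r] = 1.9167, γ^t·E[r] = 1.916667, running G = 1.916667
t=1: π = [0.2569, 0.2292, 0.3264, 0.1875], E[r] = 1.7222, γ^t·E[r] = 1.550000, running G = 3.466667
t=2: π = [0.2656, 0.2321, 0.3200, 0.1823], E[r] = 1.6944, γ^t·E[r] = 1.372500, running G = 4.839167
t=3: π = [0.2652, 0.2320, 0.3185, 0.1843], E[r] = 1.6904, γ^t·E[r] = 1.232297, running G = 6.071464
t=4: π = [0.2654, 0.2319, 0.3184, 0.1843], E[r] = 1.6900, γ^t·E[r] = 1.108793, running G = 7.180257
t=5: π = [0.2654, 0.2319, 0.3184, 0.1844], E[r] = 1.6899, γ^t·E[r] = 0.997894, running G = 8.178150
t=6: π = [0.2654, 0.2318, 0.3184, 0.1844], E[r] = 1.6899, γ^t·E[r] = 0.898105, running G = 9.076255
t=7: π = [0.2654, 0.2318, 0.3184, 0.1844], E[r] = 1.6899, γ^t·E[r] = 0.808295, running G = 9.884550
t=8: π = [0.2654, 0.2318, 0.3184, 0.1844], E[r] = 1.6899, γ^t·E[r] = 0.727466, running G = 10.612016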